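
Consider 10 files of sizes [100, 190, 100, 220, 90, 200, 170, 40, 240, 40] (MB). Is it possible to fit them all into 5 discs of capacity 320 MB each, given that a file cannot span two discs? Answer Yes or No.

Yes

A valid assignment using 5 discs:
  disc 1: 240 + 40 + 40 = 320
  disc 2: 220 + 100 = 320
  disc 3: 200 + 100 = 300
  disc 4: 190 + 90 = 280
  disc 5: 170 = 170
Every load is within 320 MB, so 5 discs suffice.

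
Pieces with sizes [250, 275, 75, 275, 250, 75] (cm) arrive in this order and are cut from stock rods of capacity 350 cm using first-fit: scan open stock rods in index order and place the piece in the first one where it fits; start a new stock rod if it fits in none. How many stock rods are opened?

  250 → stock rod 1 (new)  [load 250/350]
  275 → stock rod 2 (new)  [load 275/350]
  75 → stock rod 1  [load 325/350]
  275 → stock rod 3 (new)  [load 275/350]
  250 → stock rod 4 (new)  [load 250/350]
  75 → stock rod 2  [load 350/350]
4 stock rods opened.

4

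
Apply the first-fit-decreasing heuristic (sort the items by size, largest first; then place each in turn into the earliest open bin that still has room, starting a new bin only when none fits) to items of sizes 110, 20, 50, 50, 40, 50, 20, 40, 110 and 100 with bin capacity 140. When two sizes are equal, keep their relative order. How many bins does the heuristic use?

5

Sorted descending: 110, 110, 100, 50, 50, 50, 40, 40, 20, 20.
  110 → bin 1 (new)  [load 110/140]
  110 → bin 2 (new)  [load 110/140]
  100 → bin 3 (new)  [load 100/140]
  50 → bin 4 (new)  [load 50/140]
  50 → bin 4  [load 100/140]
  50 → bin 5 (new)  [load 50/140]
  40 → bin 3  [load 140/140]
  40 → bin 4  [load 140/140]
  20 → bin 1  [load 130/140]
  20 → bin 2  [load 130/140]
5 bins opened.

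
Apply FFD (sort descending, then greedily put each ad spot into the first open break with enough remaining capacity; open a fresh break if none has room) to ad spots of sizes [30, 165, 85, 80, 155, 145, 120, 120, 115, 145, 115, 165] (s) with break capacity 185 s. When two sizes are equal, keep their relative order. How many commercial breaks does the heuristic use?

Sorted descending: 165, 165, 155, 145, 145, 120, 120, 115, 115, 85, 80, 30.
  165 → break 1 (new)  [load 165/185]
  165 → break 2 (new)  [load 165/185]
  155 → break 3 (new)  [load 155/185]
  145 → break 4 (new)  [load 145/185]
  145 → break 5 (new)  [load 145/185]
  120 → break 6 (new)  [load 120/185]
  120 → break 7 (new)  [load 120/185]
  115 → break 8 (new)  [load 115/185]
  115 → break 9 (new)  [load 115/185]
  85 → break 10 (new)  [load 85/185]
  80 → break 10  [load 165/185]
  30 → break 3  [load 185/185]
10 commercial breaks opened.

10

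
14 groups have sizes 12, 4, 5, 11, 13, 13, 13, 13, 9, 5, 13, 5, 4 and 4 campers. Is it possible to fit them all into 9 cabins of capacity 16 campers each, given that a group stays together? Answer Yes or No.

A valid assignment using 9 cabins:
  cabin 1: 13 = 13
  cabin 2: 13 = 13
  cabin 3: 13 = 13
  cabin 4: 13 = 13
  cabin 5: 13 = 13
  cabin 6: 12 + 4 = 16
  cabin 7: 11 + 5 = 16
  cabin 8: 9 + 5 = 14
  cabin 9: 5 + 4 + 4 = 13
Every load is within 16 campers, so 9 cabins suffice.

Yes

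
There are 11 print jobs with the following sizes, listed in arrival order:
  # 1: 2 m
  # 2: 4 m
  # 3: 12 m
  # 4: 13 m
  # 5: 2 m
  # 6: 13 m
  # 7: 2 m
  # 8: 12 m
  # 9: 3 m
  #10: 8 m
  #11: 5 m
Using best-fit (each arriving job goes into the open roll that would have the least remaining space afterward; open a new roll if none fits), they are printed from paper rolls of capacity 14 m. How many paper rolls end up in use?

  2 → roll 1 (new)  [load 2/14]
  4 → roll 1  [load 6/14]
  12 → roll 2 (new)  [load 12/14]
  13 → roll 3 (new)  [load 13/14]
  2 → roll 2  [load 14/14]
  13 → roll 4 (new)  [load 13/14]
  2 → roll 1  [load 8/14]
  12 → roll 5 (new)  [load 12/14]
  3 → roll 1  [load 11/14]
  8 → roll 6 (new)  [load 8/14]
  5 → roll 6  [load 13/14]
6 paper rolls opened.

6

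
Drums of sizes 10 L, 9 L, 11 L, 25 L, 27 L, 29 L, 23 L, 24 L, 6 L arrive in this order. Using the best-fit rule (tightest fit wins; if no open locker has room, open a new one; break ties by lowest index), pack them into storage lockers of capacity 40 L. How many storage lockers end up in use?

  10 → locker 1 (new)  [load 10/40]
  9 → locker 1  [load 19/40]
  11 → locker 1  [load 30/40]
  25 → locker 2 (new)  [load 25/40]
  27 → locker 3 (new)  [load 27/40]
  29 → locker 4 (new)  [load 29/40]
  23 → locker 5 (new)  [load 23/40]
  24 → locker 6 (new)  [load 24/40]
  6 → locker 1  [load 36/40]
6 storage lockers opened.

6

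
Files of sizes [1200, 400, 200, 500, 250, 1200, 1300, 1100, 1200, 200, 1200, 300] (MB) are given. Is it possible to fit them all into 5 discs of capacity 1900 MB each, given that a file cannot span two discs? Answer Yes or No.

No

Total = 9050 MB; ⌈9050/1900⌉ = 5.
6 files each exceed half the capacity and cannot share a disc, forcing at least 6 discs.
At least 6 discs are required, but only 5 are allowed.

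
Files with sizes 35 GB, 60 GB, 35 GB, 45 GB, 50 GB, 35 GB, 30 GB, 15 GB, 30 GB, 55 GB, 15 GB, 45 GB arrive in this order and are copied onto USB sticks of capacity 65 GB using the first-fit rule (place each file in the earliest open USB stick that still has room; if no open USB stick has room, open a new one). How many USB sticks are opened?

8

  35 → USB stick 1 (new)  [load 35/65]
  60 → USB stick 2 (new)  [load 60/65]
  35 → USB stick 3 (new)  [load 35/65]
  45 → USB stick 4 (new)  [load 45/65]
  50 → USB stick 5 (new)  [load 50/65]
  35 → USB stick 6 (new)  [load 35/65]
  30 → USB stick 1  [load 65/65]
  15 → USB stick 3  [load 50/65]
  30 → USB stick 6  [load 65/65]
  55 → USB stick 7 (new)  [load 55/65]
  15 → USB stick 3  [load 65/65]
  45 → USB stick 8 (new)  [load 45/65]
8 USB sticks opened.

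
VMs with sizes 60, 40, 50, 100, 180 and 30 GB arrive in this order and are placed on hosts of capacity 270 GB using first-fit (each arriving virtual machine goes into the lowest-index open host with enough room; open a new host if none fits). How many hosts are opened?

  60 → host 1 (new)  [load 60/270]
  40 → host 1  [load 100/270]
  50 → host 1  [load 150/270]
  100 → host 1  [load 250/270]
  180 → host 2 (new)  [load 180/270]
  30 → host 2  [load 210/270]
2 hosts opened.

2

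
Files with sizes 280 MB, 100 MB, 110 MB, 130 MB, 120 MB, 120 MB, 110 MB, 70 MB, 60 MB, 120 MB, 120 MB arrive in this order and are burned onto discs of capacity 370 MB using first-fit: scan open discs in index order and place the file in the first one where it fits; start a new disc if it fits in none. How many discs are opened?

  280 → disc 1 (new)  [load 280/370]
  100 → disc 2 (new)  [load 100/370]
  110 → disc 2  [load 210/370]
  130 → disc 2  [load 340/370]
  120 → disc 3 (new)  [load 120/370]
  120 → disc 3  [load 240/370]
  110 → disc 3  [load 350/370]
  70 → disc 1  [load 350/370]
  60 → disc 4 (new)  [load 60/370]
  120 → disc 4  [load 180/370]
  120 → disc 4  [load 300/370]
4 discs opened.

4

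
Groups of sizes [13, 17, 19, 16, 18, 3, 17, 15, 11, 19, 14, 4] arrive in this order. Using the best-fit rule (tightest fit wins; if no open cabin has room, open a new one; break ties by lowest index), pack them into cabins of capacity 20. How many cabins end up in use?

  13 → cabin 1 (new)  [load 13/20]
  17 → cabin 2 (new)  [load 17/20]
  19 → cabin 3 (new)  [load 19/20]
  16 → cabin 4 (new)  [load 16/20]
  18 → cabin 5 (new)  [load 18/20]
  3 → cabin 2  [load 20/20]
  17 → cabin 6 (new)  [load 17/20]
  15 → cabin 7 (new)  [load 15/20]
  11 → cabin 8 (new)  [load 11/20]
  19 → cabin 9 (new)  [load 19/20]
  14 → cabin 10 (new)  [load 14/20]
  4 → cabin 4  [load 20/20]
10 cabins opened.

10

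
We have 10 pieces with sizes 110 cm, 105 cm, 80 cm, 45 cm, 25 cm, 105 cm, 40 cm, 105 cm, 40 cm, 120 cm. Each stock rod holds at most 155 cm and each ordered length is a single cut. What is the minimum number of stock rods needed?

6

Total = 120 + 110 + 105 + 105 + 105 + 80 + 45 + 40 + 40 + 25 = 775 cm.
Lower bound: ⌈775/155⌉ = 5 stock rods.
Also, 6 pieces each exceed 155/2 cm, and no two of those can share a stock rod, so at least 6 stock rods are needed.
A packing using 6 stock rods:
  stock rod 1: 120 + 25 = 145
  stock rod 2: 110 + 45 = 155
  stock rod 3: 105 + 40 = 145
  stock rod 4: 105 + 40 = 145
  stock rod 5: 105 = 105
  stock rod 6: 80 = 80
This matches the lower bound, so 6 is optimal.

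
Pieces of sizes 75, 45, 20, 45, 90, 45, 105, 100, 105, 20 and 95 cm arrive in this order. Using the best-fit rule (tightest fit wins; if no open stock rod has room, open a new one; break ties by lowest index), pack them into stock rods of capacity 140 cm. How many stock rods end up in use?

  75 → stock rod 1 (new)  [load 75/140]
  45 → stock rod 1  [load 120/140]
  20 → stock rod 1  [load 140/140]
  45 → stock rod 2 (new)  [load 45/140]
  90 → stock rod 2  [load 135/140]
  45 → stock rod 3 (new)  [load 45/140]
  105 → stock rod 4 (new)  [load 105/140]
  100 → stock rod 5 (new)  [load 100/140]
  105 → stock rod 6 (new)  [load 105/140]
  20 → stock rod 4  [load 125/140]
  95 → stock rod 3  [load 140/140]
6 stock rods opened.

6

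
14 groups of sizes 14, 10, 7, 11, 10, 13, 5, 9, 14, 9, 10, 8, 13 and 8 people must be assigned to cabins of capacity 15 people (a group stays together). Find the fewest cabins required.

12

Total = 14 + 14 + 13 + 13 + 11 + 10 + 10 + 10 + 9 + 9 + 8 + 8 + 7 + 5 = 141 people.
Lower bound: ⌈141/15⌉ = 10 cabins.
Also, 12 groups each exceed 15/2 people, and no two of those can share a cabin, so at least 12 cabins are needed.
A packing using 12 cabins:
  cabin 1: 14 = 14
  cabin 2: 14 = 14
  cabin 3: 13 = 13
  cabin 4: 13 = 13
  cabin 5: 11 = 11
  cabin 6: 10 + 5 = 15
  cabin 7: 10 = 10
  cabin 8: 10 = 10
  cabin 9: 9 = 9
  cabin 10: 9 = 9
  cabin 11: 8 + 7 = 15
  cabin 12: 8 = 8
This matches the lower bound, so 12 is optimal.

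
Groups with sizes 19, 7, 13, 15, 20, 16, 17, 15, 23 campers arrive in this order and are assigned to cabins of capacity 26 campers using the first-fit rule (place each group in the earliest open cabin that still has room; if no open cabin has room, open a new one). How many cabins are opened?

  19 → cabin 1 (new)  [load 19/26]
  7 → cabin 1  [load 26/26]
  13 → cabin 2 (new)  [load 13/26]
  15 → cabin 3 (new)  [load 15/26]
  20 → cabin 4 (new)  [load 20/26]
  16 → cabin 5 (new)  [load 16/26]
  17 → cabin 6 (new)  [load 17/26]
  15 → cabin 7 (new)  [load 15/26]
  23 → cabin 8 (new)  [load 23/26]
8 cabins opened.

8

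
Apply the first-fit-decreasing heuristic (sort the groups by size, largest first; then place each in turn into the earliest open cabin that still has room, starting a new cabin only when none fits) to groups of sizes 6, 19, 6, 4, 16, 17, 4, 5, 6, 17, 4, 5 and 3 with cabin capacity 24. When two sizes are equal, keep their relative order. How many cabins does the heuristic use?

Sorted descending: 19, 17, 17, 16, 6, 6, 6, 5, 5, 4, 4, 4, 3.
  19 → cabin 1 (new)  [load 19/24]
  17 → cabin 2 (new)  [load 17/24]
  17 → cabin 3 (new)  [load 17/24]
  16 → cabin 4 (new)  [load 16/24]
  6 → cabin 2  [load 23/24]
  6 → cabin 3  [load 23/24]
  6 → cabin 4  [load 22/24]
  5 → cabin 1  [load 24/24]
  5 → cabin 5 (new)  [load 5/24]
  4 → cabin 5  [load 9/24]
  4 → cabin 5  [load 13/24]
  4 → cabin 5  [load 17/24]
  3 → cabin 5  [load 20/24]
5 cabins opened.

5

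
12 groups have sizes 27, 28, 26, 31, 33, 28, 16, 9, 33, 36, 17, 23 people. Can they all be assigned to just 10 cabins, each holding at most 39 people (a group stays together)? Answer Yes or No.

Yes

A valid assignment using 10 cabins:
  cabin 1: 36 = 36
  cabin 2: 33 = 33
  cabin 3: 33 = 33
  cabin 4: 31 = 31
  cabin 5: 28 + 9 = 37
  cabin 6: 28 = 28
  cabin 7: 27 = 27
  cabin 8: 26 = 26
  cabin 9: 23 + 16 = 39
  cabin 10: 17 = 17
Every load is within 39 people, so 10 cabins suffice.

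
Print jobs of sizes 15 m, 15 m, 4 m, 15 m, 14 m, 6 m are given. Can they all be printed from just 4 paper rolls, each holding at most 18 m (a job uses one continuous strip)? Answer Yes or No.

No

Total = 69 m; ⌈69/18⌉ = 4.
The bound of 4 does not rule out 4, but exhaustive search shows no assignment into 4 paper rolls of capacity 18 m exists — the minimum is 5.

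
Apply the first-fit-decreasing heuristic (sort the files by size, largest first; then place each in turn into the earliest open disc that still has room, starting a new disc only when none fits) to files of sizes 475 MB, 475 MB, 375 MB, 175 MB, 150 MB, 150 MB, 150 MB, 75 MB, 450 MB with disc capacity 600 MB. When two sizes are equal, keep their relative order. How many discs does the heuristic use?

5

Sorted descending: 475, 475, 450, 375, 175, 150, 150, 150, 75.
  475 → disc 1 (new)  [load 475/600]
  475 → disc 2 (new)  [load 475/600]
  450 → disc 3 (new)  [load 450/600]
  375 → disc 4 (new)  [load 375/600]
  175 → disc 4  [load 550/600]
  150 → disc 3  [load 600/600]
  150 → disc 5 (new)  [load 150/600]
  150 → disc 5  [load 300/600]
  75 → disc 1  [load 550/600]
5 discs opened.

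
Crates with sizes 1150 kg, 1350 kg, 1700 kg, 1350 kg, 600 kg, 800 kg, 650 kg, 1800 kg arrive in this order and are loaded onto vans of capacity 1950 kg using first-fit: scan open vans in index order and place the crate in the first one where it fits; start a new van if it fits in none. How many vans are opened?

  1150 → van 1 (new)  [load 1150/1950]
  1350 → van 2 (new)  [load 1350/1950]
  1700 → van 3 (new)  [load 1700/1950]
  1350 → van 4 (new)  [load 1350/1950]
  600 → van 1  [load 1750/1950]
  800 → van 5 (new)  [load 800/1950]
  650 → van 5  [load 1450/1950]
  1800 → van 6 (new)  [load 1800/1950]
6 vans opened.

6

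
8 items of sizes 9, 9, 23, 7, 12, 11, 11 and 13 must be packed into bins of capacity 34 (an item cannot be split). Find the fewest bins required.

Total = 23 + 13 + 12 + 11 + 11 + 9 + 9 + 7 = 95.
Lower bound: ⌈95/34⌉ = 3 bins.
A packing using 3 bins:
  bin 1: 23 + 11 = 34
  bin 2: 13 + 12 + 9 = 34
  bin 3: 11 + 9 + 7 = 27
This matches the lower bound, so 3 is optimal.

3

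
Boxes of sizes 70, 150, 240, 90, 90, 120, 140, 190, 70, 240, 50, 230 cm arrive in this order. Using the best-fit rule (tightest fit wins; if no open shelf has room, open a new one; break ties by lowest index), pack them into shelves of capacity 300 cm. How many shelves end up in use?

  70 → shelf 1 (new)  [load 70/300]
  150 → shelf 1  [load 220/300]
  240 → shelf 2 (new)  [load 240/300]
  90 → shelf 3 (new)  [load 90/300]
  90 → shelf 3  [load 180/300]
  120 → shelf 3  [load 300/300]
  140 → shelf 4 (new)  [load 140/300]
  190 → shelf 5 (new)  [load 190/300]
  70 → shelf 1  [load 290/300]
  240 → shelf 6 (new)  [load 240/300]
  50 → shelf 2  [load 290/300]
  230 → shelf 7 (new)  [load 230/300]
7 shelves opened.

7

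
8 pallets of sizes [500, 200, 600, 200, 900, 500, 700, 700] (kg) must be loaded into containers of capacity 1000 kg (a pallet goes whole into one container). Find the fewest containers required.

Total = 900 + 700 + 700 + 600 + 500 + 500 + 200 + 200 = 4300 kg.
Lower bound: ⌈4300/1000⌉ = 5 containers.
A packing using 5 containers:
  container 1: 900 = 900
  container 2: 700 + 200 = 900
  container 3: 700 + 200 = 900
  container 4: 600 = 600
  container 5: 500 + 500 = 1000
This matches the lower bound, so 5 is optimal.

5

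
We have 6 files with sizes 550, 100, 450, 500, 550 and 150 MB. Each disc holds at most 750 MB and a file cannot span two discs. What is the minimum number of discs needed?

Total = 550 + 550 + 500 + 450 + 150 + 100 = 2300 MB.
Lower bound: ⌈2300/750⌉ = 4 discs.
A packing using 4 discs:
  disc 1: 550 + 150 = 700
  disc 2: 550 + 100 = 650
  disc 3: 500 = 500
  disc 4: 450 = 450
This matches the lower bound, so 4 is optimal.

4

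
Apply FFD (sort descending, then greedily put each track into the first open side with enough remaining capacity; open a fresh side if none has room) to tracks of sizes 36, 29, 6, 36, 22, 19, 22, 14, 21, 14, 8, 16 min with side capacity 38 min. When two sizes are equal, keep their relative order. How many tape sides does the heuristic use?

7

Sorted descending: 36, 36, 29, 22, 22, 21, 19, 16, 14, 14, 8, 6.
  36 → side 1 (new)  [load 36/38]
  36 → side 2 (new)  [load 36/38]
  29 → side 3 (new)  [load 29/38]
  22 → side 4 (new)  [load 22/38]
  22 → side 5 (new)  [load 22/38]
  21 → side 6 (new)  [load 21/38]
  19 → side 7 (new)  [load 19/38]
  16 → side 4  [load 38/38]
  14 → side 5  [load 36/38]
  14 → side 6  [load 35/38]
  8 → side 3  [load 37/38]
  6 → side 7  [load 25/38]
7 tape sides opened.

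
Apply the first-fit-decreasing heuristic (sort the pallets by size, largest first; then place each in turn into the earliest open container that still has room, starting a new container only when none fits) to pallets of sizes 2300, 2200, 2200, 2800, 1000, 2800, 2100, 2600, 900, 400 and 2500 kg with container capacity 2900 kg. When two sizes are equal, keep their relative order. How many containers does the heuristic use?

Sorted descending: 2800, 2800, 2600, 2500, 2300, 2200, 2200, 2100, 1000, 900, 400.
  2800 → container 1 (new)  [load 2800/2900]
  2800 → container 2 (new)  [load 2800/2900]
  2600 → container 3 (new)  [load 2600/2900]
  2500 → container 4 (new)  [load 2500/2900]
  2300 → container 5 (new)  [load 2300/2900]
  2200 → container 6 (new)  [load 2200/2900]
  2200 → container 7 (new)  [load 2200/2900]
  2100 → container 8 (new)  [load 2100/2900]
  1000 → container 9 (new)  [load 1000/2900]
  900 → container 9  [load 1900/2900]
  400 → container 4  [load 2900/2900]
9 containers opened.

9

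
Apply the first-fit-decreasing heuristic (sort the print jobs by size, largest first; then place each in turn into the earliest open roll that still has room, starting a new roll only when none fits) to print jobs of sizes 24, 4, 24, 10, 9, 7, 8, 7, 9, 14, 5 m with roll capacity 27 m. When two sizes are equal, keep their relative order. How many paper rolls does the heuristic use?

5

Sorted descending: 24, 24, 14, 10, 9, 9, 8, 7, 7, 5, 4.
  24 → roll 1 (new)  [load 24/27]
  24 → roll 2 (new)  [load 24/27]
  14 → roll 3 (new)  [load 14/27]
  10 → roll 3  [load 24/27]
  9 → roll 4 (new)  [load 9/27]
  9 → roll 4  [load 18/27]
  8 → roll 4  [load 26/27]
  7 → roll 5 (new)  [load 7/27]
  7 → roll 5  [load 14/27]
  5 → roll 5  [load 19/27]
  4 → roll 5  [load 23/27]
5 paper rolls opened.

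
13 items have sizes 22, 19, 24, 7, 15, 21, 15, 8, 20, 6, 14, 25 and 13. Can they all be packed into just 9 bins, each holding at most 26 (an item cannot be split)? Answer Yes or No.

Total = 209; ⌈209/26⌉ = 9.
The bound of 9 does not rule out 9, but exhaustive search shows no assignment into 9 bins of capacity 26 exists — the minimum is 10.

No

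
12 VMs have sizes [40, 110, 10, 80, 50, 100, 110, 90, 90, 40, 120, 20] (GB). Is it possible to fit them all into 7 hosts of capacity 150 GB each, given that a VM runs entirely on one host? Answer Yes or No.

Yes

A valid assignment using 7 hosts:
  host 1: 120 + 20 + 10 = 150
  host 2: 110 + 40 = 150
  host 3: 110 + 40 = 150
  host 4: 100 + 50 = 150
  host 5: 90 = 90
  host 6: 90 = 90
  host 7: 80 = 80
Every load is within 150 GB, so 7 hosts suffice.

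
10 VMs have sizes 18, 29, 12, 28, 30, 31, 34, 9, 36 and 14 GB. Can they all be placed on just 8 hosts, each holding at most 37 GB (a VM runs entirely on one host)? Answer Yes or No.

Yes

A valid assignment using 8 hosts:
  host 1: 36 = 36
  host 2: 34 = 34
  host 3: 31 = 31
  host 4: 30 = 30
  host 5: 29 = 29
  host 6: 28 + 9 = 37
  host 7: 18 + 14 = 32
  host 8: 12 = 12
Every load is within 37 GB, so 8 hosts suffice.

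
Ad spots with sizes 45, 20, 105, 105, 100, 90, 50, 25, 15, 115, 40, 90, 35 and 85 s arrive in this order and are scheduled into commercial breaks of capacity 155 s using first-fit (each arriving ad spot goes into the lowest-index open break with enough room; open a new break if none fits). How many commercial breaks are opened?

  45 → break 1 (new)  [load 45/155]
  20 → break 1  [load 65/155]
  105 → break 2 (new)  [load 105/155]
  105 → break 3 (new)  [load 105/155]
  100 → break 4 (new)  [load 100/155]
  90 → break 1  [load 155/155]
  50 → break 2  [load 155/155]
  25 → break 3  [load 130/155]
  15 → break 3  [load 145/155]
  115 → break 5 (new)  [load 115/155]
  40 → break 4  [load 140/155]
  90 → break 6 (new)  [load 90/155]
  35 → break 5  [load 150/155]
  85 → break 7 (new)  [load 85/155]
7 commercial breaks opened.

7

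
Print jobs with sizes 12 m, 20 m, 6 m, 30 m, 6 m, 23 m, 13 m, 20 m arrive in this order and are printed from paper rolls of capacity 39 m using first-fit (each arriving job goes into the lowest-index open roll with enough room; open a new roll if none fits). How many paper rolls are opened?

4

  12 → roll 1 (new)  [load 12/39]
  20 → roll 1  [load 32/39]
  6 → roll 1  [load 38/39]
  30 → roll 2 (new)  [load 30/39]
  6 → roll 2  [load 36/39]
  23 → roll 3 (new)  [load 23/39]
  13 → roll 3  [load 36/39]
  20 → roll 4 (new)  [load 20/39]
4 paper rolls opened.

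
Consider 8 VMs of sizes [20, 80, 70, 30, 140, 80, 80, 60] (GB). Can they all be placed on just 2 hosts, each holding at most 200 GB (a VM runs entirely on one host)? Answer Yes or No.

Total = 560 GB; ⌈560/200⌉ = 3.
At least 3 hosts are required, but only 2 are allowed.

No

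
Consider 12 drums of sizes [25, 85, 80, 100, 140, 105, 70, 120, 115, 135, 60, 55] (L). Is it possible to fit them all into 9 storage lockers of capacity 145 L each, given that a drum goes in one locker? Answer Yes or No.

A valid assignment using 9 storage lockers:
  locker 1: 140 = 140
  locker 2: 135 = 135
  locker 3: 120 + 25 = 145
  locker 4: 115 = 115
  locker 5: 105 = 105
  locker 6: 100 = 100
  locker 7: 85 + 60 = 145
  locker 8: 80 + 55 = 135
  locker 9: 70 = 70
Every load is within 145 L, so 9 storage lockers suffice.

Yes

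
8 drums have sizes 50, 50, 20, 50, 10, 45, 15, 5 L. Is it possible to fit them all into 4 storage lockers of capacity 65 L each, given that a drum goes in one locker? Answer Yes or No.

A valid assignment using 4 storage lockers:
  locker 1: 50 + 15 = 65
  locker 2: 50 + 10 + 5 = 65
  locker 3: 50 = 50
  locker 4: 45 + 20 = 65
Every load is within 65 L, so 4 storage lockers suffice.

Yes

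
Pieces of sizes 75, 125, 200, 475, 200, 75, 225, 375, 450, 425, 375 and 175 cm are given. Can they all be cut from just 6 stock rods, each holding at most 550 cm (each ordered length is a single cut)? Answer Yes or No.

No

Total = 3175 cm; ⌈3175/550⌉ = 6.
The bound of 6 does not rule out 6, but exhaustive search shows no assignment into 6 stock rods of capacity 550 cm exists — the minimum is 7.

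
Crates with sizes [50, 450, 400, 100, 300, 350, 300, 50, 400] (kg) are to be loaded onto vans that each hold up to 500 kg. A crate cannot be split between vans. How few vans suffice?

Total = 450 + 400 + 400 + 350 + 300 + 300 + 100 + 50 + 50 = 2400 kg.
Lower bound: ⌈2400/500⌉ = 5 vans.
Also, 6 crates each exceed 250 kg, and no two of those can share a van, so at least 6 vans are needed.
A packing using 6 vans:
  van 1: 450 + 50 = 500
  van 2: 400 + 100 = 500
  van 3: 400 + 50 = 450
  van 4: 350 = 350
  van 5: 300 = 300
  van 6: 300 = 300
This matches the lower bound, so 6 is optimal.

6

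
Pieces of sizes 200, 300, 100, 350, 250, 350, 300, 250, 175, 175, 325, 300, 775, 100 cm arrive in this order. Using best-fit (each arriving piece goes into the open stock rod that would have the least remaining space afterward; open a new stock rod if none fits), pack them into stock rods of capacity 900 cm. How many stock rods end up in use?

  200 → stock rod 1 (new)  [load 200/900]
  300 → stock rod 1  [load 500/900]
  100 → stock rod 1  [load 600/900]
  350 → stock rod 2 (new)  [load 350/900]
  250 → stock rod 1  [load 850/900]
  350 → stock rod 2  [load 700/900]
  300 → stock rod 3 (new)  [load 300/900]
  250 → stock rod 3  [load 550/900]
  175 → stock rod 2  [load 875/900]
  175 → stock rod 3  [load 725/900]
  325 → stock rod 4 (new)  [load 325/900]
  300 → stock rod 4  [load 625/900]
  775 → stock rod 5 (new)  [load 775/900]
  100 → stock rod 5  [load 875/900]
5 stock rods opened.

5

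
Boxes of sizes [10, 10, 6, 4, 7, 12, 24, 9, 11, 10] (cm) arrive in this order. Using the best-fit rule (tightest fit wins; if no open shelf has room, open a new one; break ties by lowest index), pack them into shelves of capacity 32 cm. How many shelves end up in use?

  10 → shelf 1 (new)  [load 10/32]
  10 → shelf 1  [load 20/32]
  6 → shelf 1  [load 26/32]
  4 → shelf 1  [load 30/32]
  7 → shelf 2 (new)  [load 7/32]
  12 → shelf 2  [load 19/32]
  24 → shelf 3 (new)  [load 24/32]
  9 → shelf 2  [load 28/32]
  11 → shelf 4 (new)  [load 11/32]
  10 → shelf 4  [load 21/32]
4 shelves opened.

4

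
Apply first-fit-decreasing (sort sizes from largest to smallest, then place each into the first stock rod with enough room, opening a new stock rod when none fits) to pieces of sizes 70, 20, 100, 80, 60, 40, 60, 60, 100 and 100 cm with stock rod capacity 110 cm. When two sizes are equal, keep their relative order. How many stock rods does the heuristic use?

Sorted descending: 100, 100, 100, 80, 70, 60, 60, 60, 40, 20.
  100 → stock rod 1 (new)  [load 100/110]
  100 → stock rod 2 (new)  [load 100/110]
  100 → stock rod 3 (new)  [load 100/110]
  80 → stock rod 4 (new)  [load 80/110]
  70 → stock rod 5 (new)  [load 70/110]
  60 → stock rod 6 (new)  [load 60/110]
  60 → stock rod 7 (new)  [load 60/110]
  60 → stock rod 8 (new)  [load 60/110]
  40 → stock rod 5  [load 110/110]
  20 → stock rod 4  [load 100/110]
8 stock rods opened.

8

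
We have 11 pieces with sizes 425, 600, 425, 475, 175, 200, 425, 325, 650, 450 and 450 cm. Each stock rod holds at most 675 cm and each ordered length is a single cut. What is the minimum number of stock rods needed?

Total = 650 + 600 + 475 + 450 + 450 + 425 + 425 + 425 + 325 + 200 + 175 = 4600 cm.
Lower bound: ⌈4600/675⌉ = 7 stock rods.
Also, 8 pieces each exceed 675/2 cm, and no two of those can share a stock rod, so at least 8 stock rods are needed.
A packing using 9 stock rods:
  stock rod 1: 650 = 650
  stock rod 2: 600 = 600
  stock rod 3: 475 + 200 = 675
  stock rod 4: 450 + 175 = 625
  stock rod 5: 450 = 450
  stock rod 6: 425 = 425
  stock rod 7: 425 = 425
  stock rod 8: 425 = 425
  stock rod 9: 325 = 325
No arrangement into 8 stock rods stays within capacity, so 9 is optimal.

9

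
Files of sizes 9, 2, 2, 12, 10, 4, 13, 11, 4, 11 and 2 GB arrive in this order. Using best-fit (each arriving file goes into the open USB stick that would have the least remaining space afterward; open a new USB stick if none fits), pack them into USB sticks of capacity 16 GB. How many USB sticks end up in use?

6

  9 → USB stick 1 (new)  [load 9/16]
  2 → USB stick 1  [load 11/16]
  2 → USB stick 1  [load 13/16]
  12 → USB stick 2 (new)  [load 12/16]
  10 → USB stick 3 (new)  [load 10/16]
  4 → USB stick 2  [load 16/16]
  13 → USB stick 4 (new)  [load 13/16]
  11 → USB stick 5 (new)  [load 11/16]
  4 → USB stick 5  [load 15/16]
  11 → USB stick 6 (new)  [load 11/16]
  2 → USB stick 1  [load 15/16]
6 USB sticks opened.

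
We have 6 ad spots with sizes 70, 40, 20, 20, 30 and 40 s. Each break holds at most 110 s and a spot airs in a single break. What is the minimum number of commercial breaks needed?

Total = 70 + 40 + 40 + 30 + 20 + 20 = 220 s.
Lower bound: ⌈220/110⌉ = 2 commercial breaks.
A packing using 2 commercial breaks:
  break 1: 70 + 40 = 110
  break 2: 40 + 30 + 20 + 20 = 110
This matches the lower bound, so 2 is optimal.

2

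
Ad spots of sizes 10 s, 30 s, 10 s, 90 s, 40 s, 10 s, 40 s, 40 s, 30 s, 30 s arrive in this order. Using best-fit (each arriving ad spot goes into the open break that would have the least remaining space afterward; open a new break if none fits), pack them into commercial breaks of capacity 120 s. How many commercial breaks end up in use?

3

  10 → break 1 (new)  [load 10/120]
  30 → break 1  [load 40/120]
  10 → break 1  [load 50/120]
  90 → break 2 (new)  [load 90/120]
  40 → break 1  [load 90/120]
  10 → break 1  [load 100/120]
  40 → break 3 (new)  [load 40/120]
  40 → break 3  [load 80/120]
  30 → break 2  [load 120/120]
  30 → break 3  [load 110/120]
3 commercial breaks opened.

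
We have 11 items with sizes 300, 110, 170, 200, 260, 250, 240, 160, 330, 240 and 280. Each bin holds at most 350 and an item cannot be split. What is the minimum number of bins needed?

Total = 330 + 300 + 280 + 260 + 250 + 240 + 240 + 200 + 170 + 160 + 110 = 2540.
Lower bound: ⌈2540/350⌉ = 8 bins.
A packing using 9 bins:
  bin 1: 330 = 330
  bin 2: 300 = 300
  bin 3: 280 = 280
  bin 4: 260 = 260
  bin 5: 250 = 250
  bin 6: 240 + 110 = 350
  bin 7: 240 = 240
  bin 8: 200 = 200
  bin 9: 170 + 160 = 330
No arrangement into 8 bins stays within capacity, so 9 is optimal.

9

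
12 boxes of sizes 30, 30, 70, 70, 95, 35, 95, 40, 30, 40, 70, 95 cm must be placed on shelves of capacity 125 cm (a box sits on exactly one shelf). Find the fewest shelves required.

Total = 95 + 95 + 95 + 70 + 70 + 70 + 40 + 40 + 35 + 30 + 30 + 30 = 700 cm.
Lower bound: ⌈700/125⌉ = 6 shelves.
A packing using 6 shelves:
  shelf 1: 95 + 30 = 125
  shelf 2: 95 + 30 = 125
  shelf 3: 95 + 30 = 125
  shelf 4: 70 + 40 = 110
  shelf 5: 70 + 40 = 110
  shelf 6: 70 + 35 = 105
This matches the lower bound, so 6 is optimal.

6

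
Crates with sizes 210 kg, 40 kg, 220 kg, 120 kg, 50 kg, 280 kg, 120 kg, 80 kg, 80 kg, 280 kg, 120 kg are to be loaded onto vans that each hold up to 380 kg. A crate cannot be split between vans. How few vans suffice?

Total = 280 + 280 + 220 + 210 + 120 + 120 + 120 + 80 + 80 + 50 + 40 = 1600 kg.
Lower bound: ⌈1600/380⌉ = 5 vans.
A packing using 5 vans:
  van 1: 280 + 80 = 360
  van 2: 280 + 80 = 360
  van 3: 220 + 120 + 40 = 380
  van 4: 210 + 120 + 50 = 380
  van 5: 120 = 120
This matches the lower bound, so 5 is optimal.

5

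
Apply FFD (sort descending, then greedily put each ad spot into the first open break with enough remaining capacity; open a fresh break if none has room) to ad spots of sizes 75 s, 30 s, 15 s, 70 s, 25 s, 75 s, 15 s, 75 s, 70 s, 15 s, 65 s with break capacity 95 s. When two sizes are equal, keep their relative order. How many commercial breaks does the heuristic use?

6

Sorted descending: 75, 75, 75, 70, 70, 65, 30, 25, 15, 15, 15.
  75 → break 1 (new)  [load 75/95]
  75 → break 2 (new)  [load 75/95]
  75 → break 3 (new)  [load 75/95]
  70 → break 4 (new)  [load 70/95]
  70 → break 5 (new)  [load 70/95]
  65 → break 6 (new)  [load 65/95]
  30 → break 6  [load 95/95]
  25 → break 4  [load 95/95]
  15 → break 1  [load 90/95]
  15 → break 2  [load 90/95]
  15 → break 3  [load 90/95]
6 commercial breaks opened.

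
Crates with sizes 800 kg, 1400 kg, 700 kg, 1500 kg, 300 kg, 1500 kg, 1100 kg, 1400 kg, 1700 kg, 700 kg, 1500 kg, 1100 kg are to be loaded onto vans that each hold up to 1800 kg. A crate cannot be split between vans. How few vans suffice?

9

Total = 1700 + 1500 + 1500 + 1500 + 1400 + 1400 + 1100 + 1100 + 800 + 700 + 700 + 300 = 13700 kg.
Lower bound: ⌈13700/1800⌉ = 8 vans.
A packing using 9 vans:
  van 1: 1700 = 1700
  van 2: 1500 + 300 = 1800
  van 3: 1500 = 1500
  van 4: 1500 = 1500
  van 5: 1400 = 1400
  van 6: 1400 = 1400
  van 7: 1100 + 700 = 1800
  van 8: 1100 + 700 = 1800
  van 9: 800 = 800
No arrangement into 8 vans stays within capacity, so 9 is optimal.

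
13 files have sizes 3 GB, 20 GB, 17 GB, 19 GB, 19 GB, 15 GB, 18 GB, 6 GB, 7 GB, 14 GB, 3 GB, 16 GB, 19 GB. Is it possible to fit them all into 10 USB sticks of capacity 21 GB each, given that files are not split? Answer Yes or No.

A valid assignment using 9 USB sticks:
  USB stick 1: 20 = 20
  USB stick 2: 19 = 19
  USB stick 3: 19 = 19
  USB stick 4: 19 = 19
  USB stick 5: 18 + 3 = 21
  USB stick 6: 17 + 3 = 20
  USB stick 7: 16 = 16
  USB stick 8: 15 + 6 = 21
  USB stick 9: 14 + 7 = 21
That uses only 9 ≤ 10, so 10 USB sticks are enough.

Yes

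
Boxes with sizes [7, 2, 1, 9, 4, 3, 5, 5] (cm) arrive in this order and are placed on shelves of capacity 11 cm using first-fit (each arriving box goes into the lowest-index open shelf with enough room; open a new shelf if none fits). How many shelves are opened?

  7 → shelf 1 (new)  [load 7/11]
  2 → shelf 1  [load 9/11]
  1 → shelf 1  [load 10/11]
  9 → shelf 2 (new)  [load 9/11]
  4 → shelf 3 (new)  [load 4/11]
  3 → shelf 3  [load 7/11]
  5 → shelf 4 (new)  [load 5/11]
  5 → shelf 4  [load 10/11]
4 shelves opened.

4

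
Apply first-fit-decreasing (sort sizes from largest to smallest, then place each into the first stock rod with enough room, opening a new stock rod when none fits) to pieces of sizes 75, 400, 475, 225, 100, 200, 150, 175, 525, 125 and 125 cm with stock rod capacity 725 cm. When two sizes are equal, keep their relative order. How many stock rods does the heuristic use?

Sorted descending: 525, 475, 400, 225, 200, 175, 150, 125, 125, 100, 75.
  525 → stock rod 1 (new)  [load 525/725]
  475 → stock rod 2 (new)  [load 475/725]
  400 → stock rod 3 (new)  [load 400/725]
  225 → stock rod 2  [load 700/725]
  200 → stock rod 1  [load 725/725]
  175 → stock rod 3  [load 575/725]
  150 → stock rod 3  [load 725/725]
  125 → stock rod 4 (new)  [load 125/725]
  125 → stock rod 4  [load 250/725]
  100 → stock rod 4  [load 350/725]
  75 → stock rod 4  [load 425/725]
4 stock rods opened.

4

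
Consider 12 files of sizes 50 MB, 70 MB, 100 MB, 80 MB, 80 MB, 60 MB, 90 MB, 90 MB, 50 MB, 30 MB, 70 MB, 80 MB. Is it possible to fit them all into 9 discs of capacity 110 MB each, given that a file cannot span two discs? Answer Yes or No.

Total = 850 MB; ⌈850/110⌉ = 8.
9 files each exceed half the capacity and cannot share a disc, forcing at least 9 discs.
The bound of 9 does not rule out 9, but exhaustive search shows no assignment into 9 discs of capacity 110 MB exists — the minimum is 10.

No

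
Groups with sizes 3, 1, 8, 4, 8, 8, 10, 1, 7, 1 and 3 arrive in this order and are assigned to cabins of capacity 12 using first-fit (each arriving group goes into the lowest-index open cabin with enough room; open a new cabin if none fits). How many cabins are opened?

5

  3 → cabin 1 (new)  [load 3/12]
  1 → cabin 1  [load 4/12]
  8 → cabin 1  [load 12/12]
  4 → cabin 2 (new)  [load 4/12]
  8 → cabin 2  [load 12/12]
  8 → cabin 3 (new)  [load 8/12]
  10 → cabin 4 (new)  [load 10/12]
  1 → cabin 3  [load 9/12]
  7 → cabin 5 (new)  [load 7/12]
  1 → cabin 3  [load 10/12]
  3 → cabin 5  [load 10/12]
5 cabins opened.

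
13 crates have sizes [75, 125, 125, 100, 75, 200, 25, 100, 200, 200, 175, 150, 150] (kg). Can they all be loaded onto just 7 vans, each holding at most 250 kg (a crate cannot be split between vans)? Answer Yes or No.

Total = 1700 kg; ⌈1700/250⌉ = 7.
The bound of 7 does not rule out 7, but exhaustive search shows no assignment into 7 vans of capacity 250 kg exists — the minimum is 8.

No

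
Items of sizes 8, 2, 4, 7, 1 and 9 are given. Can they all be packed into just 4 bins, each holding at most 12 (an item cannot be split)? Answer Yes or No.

Yes

A valid assignment using 3 bins:
  bin 1: 9 + 2 + 1 = 12
  bin 2: 8 + 4 = 12
  bin 3: 7 = 7
That uses only 3 ≤ 4, so 4 bins are enough.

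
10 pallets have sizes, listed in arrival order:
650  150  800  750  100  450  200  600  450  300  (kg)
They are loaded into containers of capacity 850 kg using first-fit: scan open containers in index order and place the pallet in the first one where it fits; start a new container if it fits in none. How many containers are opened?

6

  650 → container 1 (new)  [load 650/850]
  150 → container 1  [load 800/850]
  800 → container 2 (new)  [load 800/850]
  750 → container 3 (new)  [load 750/850]
  100 → container 3  [load 850/850]
  450 → container 4 (new)  [load 450/850]
  200 → container 4  [load 650/850]
  600 → container 5 (new)  [load 600/850]
  450 → container 6 (new)  [load 450/850]
  300 → container 6  [load 750/850]
6 containers opened.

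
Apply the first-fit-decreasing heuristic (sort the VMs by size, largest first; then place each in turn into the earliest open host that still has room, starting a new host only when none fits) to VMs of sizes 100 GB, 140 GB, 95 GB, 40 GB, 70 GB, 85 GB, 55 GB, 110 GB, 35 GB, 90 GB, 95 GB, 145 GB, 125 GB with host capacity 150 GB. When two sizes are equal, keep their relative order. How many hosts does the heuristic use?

Sorted descending: 145, 140, 125, 110, 100, 95, 95, 90, 85, 70, 55, 40, 35.
  145 → host 1 (new)  [load 145/150]
  140 → host 2 (new)  [load 140/150]
  125 → host 3 (new)  [load 125/150]
  110 → host 4 (new)  [load 110/150]
  100 → host 5 (new)  [load 100/150]
  95 → host 6 (new)  [load 95/150]
  95 → host 7 (new)  [load 95/150]
  90 → host 8 (new)  [load 90/150]
  85 → host 9 (new)  [load 85/150]
  70 → host 10 (new)  [load 70/150]
  55 → host 6  [load 150/150]
  40 → host 4  [load 150/150]
  35 → host 5  [load 135/150]
10 hosts opened.

10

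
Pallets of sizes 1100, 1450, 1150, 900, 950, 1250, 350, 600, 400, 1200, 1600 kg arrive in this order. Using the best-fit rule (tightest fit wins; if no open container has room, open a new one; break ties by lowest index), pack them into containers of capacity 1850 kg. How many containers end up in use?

7

  1100 → container 1 (new)  [load 1100/1850]
  1450 → container 2 (new)  [load 1450/1850]
  1150 → container 3 (new)  [load 1150/1850]
  900 → container 4 (new)  [load 900/1850]
  950 → container 4  [load 1850/1850]
  1250 → container 5 (new)  [load 1250/1850]
  350 → container 2  [load 1800/1850]
  600 → container 5  [load 1850/1850]
  400 → container 3  [load 1550/1850]
  1200 → container 6 (new)  [load 1200/1850]
  1600 → container 7 (new)  [load 1600/1850]
7 containers opened.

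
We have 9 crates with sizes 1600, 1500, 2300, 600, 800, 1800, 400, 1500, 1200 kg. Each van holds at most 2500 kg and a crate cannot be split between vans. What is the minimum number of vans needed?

Total = 2300 + 1800 + 1600 + 1500 + 1500 + 1200 + 800 + 600 + 400 = 11700 kg.
Lower bound: ⌈11700/2500⌉ = 5 vans.
A packing using 6 vans:
  van 1: 2300 = 2300
  van 2: 1800 + 600 = 2400
  van 3: 1600 + 800 = 2400
  van 4: 1500 + 400 = 1900
  van 5: 1500 = 1500
  van 6: 1200 = 1200
No arrangement into 5 vans stays within capacity, so 6 is optimal.

6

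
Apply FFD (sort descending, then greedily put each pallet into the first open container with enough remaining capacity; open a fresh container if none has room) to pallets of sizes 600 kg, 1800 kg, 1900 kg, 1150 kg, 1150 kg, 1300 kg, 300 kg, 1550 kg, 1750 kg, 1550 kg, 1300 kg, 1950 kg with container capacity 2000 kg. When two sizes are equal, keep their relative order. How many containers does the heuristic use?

10

Sorted descending: 1950, 1900, 1800, 1750, 1550, 1550, 1300, 1300, 1150, 1150, 600, 300.
  1950 → container 1 (new)  [load 1950/2000]
  1900 → container 2 (new)  [load 1900/2000]
  1800 → container 3 (new)  [load 1800/2000]
  1750 → container 4 (new)  [load 1750/2000]
  1550 → container 5 (new)  [load 1550/2000]
  1550 → container 6 (new)  [load 1550/2000]
  1300 → container 7 (new)  [load 1300/2000]
  1300 → container 8 (new)  [load 1300/2000]
  1150 → container 9 (new)  [load 1150/2000]
  1150 → container 10 (new)  [load 1150/2000]
  600 → container 7  [load 1900/2000]
  300 → container 5  [load 1850/2000]
10 containers opened.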